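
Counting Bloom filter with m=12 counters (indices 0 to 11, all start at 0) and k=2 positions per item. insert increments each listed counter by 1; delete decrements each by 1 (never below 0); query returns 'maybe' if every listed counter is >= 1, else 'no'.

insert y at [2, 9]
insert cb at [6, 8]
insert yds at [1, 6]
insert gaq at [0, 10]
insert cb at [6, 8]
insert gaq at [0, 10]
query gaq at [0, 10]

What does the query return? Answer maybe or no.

Step 1: insert y at [2, 9] -> counters=[0,0,1,0,0,0,0,0,0,1,0,0]
Step 2: insert cb at [6, 8] -> counters=[0,0,1,0,0,0,1,0,1,1,0,0]
Step 3: insert yds at [1, 6] -> counters=[0,1,1,0,0,0,2,0,1,1,0,0]
Step 4: insert gaq at [0, 10] -> counters=[1,1,1,0,0,0,2,0,1,1,1,0]
Step 5: insert cb at [6, 8] -> counters=[1,1,1,0,0,0,3,0,2,1,1,0]
Step 6: insert gaq at [0, 10] -> counters=[2,1,1,0,0,0,3,0,2,1,2,0]
Query gaq: check counters[0]=2 counters[10]=2 -> maybe

Answer: maybe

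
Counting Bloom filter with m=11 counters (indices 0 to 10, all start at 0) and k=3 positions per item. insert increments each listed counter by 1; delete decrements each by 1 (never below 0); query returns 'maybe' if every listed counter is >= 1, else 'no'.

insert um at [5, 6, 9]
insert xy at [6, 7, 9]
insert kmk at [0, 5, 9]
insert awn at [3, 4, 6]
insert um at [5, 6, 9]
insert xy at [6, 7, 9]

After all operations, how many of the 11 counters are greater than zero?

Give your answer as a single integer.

Answer: 7

Derivation:
Step 1: insert um at [5, 6, 9] -> counters=[0,0,0,0,0,1,1,0,0,1,0]
Step 2: insert xy at [6, 7, 9] -> counters=[0,0,0,0,0,1,2,1,0,2,0]
Step 3: insert kmk at [0, 5, 9] -> counters=[1,0,0,0,0,2,2,1,0,3,0]
Step 4: insert awn at [3, 4, 6] -> counters=[1,0,0,1,1,2,3,1,0,3,0]
Step 5: insert um at [5, 6, 9] -> counters=[1,0,0,1,1,3,4,1,0,4,0]
Step 6: insert xy at [6, 7, 9] -> counters=[1,0,0,1,1,3,5,2,0,5,0]
Final counters=[1,0,0,1,1,3,5,2,0,5,0] -> 7 nonzero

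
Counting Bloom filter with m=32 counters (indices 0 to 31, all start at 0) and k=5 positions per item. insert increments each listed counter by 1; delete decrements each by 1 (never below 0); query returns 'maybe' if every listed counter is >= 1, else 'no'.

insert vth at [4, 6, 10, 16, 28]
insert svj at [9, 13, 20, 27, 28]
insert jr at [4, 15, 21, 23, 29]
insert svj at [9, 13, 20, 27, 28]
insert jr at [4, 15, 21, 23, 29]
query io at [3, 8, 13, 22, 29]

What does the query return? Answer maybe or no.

Step 1: insert vth at [4, 6, 10, 16, 28] -> counters=[0,0,0,0,1,0,1,0,0,0,1,0,0,0,0,0,1,0,0,0,0,0,0,0,0,0,0,0,1,0,0,0]
Step 2: insert svj at [9, 13, 20, 27, 28] -> counters=[0,0,0,0,1,0,1,0,0,1,1,0,0,1,0,0,1,0,0,0,1,0,0,0,0,0,0,1,2,0,0,0]
Step 3: insert jr at [4, 15, 21, 23, 29] -> counters=[0,0,0,0,2,0,1,0,0,1,1,0,0,1,0,1,1,0,0,0,1,1,0,1,0,0,0,1,2,1,0,0]
Step 4: insert svj at [9, 13, 20, 27, 28] -> counters=[0,0,0,0,2,0,1,0,0,2,1,0,0,2,0,1,1,0,0,0,2,1,0,1,0,0,0,2,3,1,0,0]
Step 5: insert jr at [4, 15, 21, 23, 29] -> counters=[0,0,0,0,3,0,1,0,0,2,1,0,0,2,0,2,1,0,0,0,2,2,0,2,0,0,0,2,3,2,0,0]
Query io: check counters[3]=0 counters[8]=0 counters[13]=2 counters[22]=0 counters[29]=2 -> no

Answer: no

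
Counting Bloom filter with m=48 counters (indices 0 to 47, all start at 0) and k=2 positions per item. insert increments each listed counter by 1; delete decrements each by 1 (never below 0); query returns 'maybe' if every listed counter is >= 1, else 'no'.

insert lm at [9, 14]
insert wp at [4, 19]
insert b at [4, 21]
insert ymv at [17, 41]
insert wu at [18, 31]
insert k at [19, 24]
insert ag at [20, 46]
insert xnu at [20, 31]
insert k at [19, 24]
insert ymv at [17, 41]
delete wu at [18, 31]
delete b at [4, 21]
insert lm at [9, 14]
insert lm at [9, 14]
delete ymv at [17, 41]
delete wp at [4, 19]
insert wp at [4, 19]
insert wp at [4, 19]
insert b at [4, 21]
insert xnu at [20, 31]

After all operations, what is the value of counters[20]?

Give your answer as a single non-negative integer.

Answer: 3

Derivation:
Step 1: insert lm at [9, 14] -> counters=[0,0,0,0,0,0,0,0,0,1,0,0,0,0,1,0,0,0,0,0,0,0,0,0,0,0,0,0,0,0,0,0,0,0,0,0,0,0,0,0,0,0,0,0,0,0,0,0]
Step 2: insert wp at [4, 19] -> counters=[0,0,0,0,1,0,0,0,0,1,0,0,0,0,1,0,0,0,0,1,0,0,0,0,0,0,0,0,0,0,0,0,0,0,0,0,0,0,0,0,0,0,0,0,0,0,0,0]
Step 3: insert b at [4, 21] -> counters=[0,0,0,0,2,0,0,0,0,1,0,0,0,0,1,0,0,0,0,1,0,1,0,0,0,0,0,0,0,0,0,0,0,0,0,0,0,0,0,0,0,0,0,0,0,0,0,0]
Step 4: insert ymv at [17, 41] -> counters=[0,0,0,0,2,0,0,0,0,1,0,0,0,0,1,0,0,1,0,1,0,1,0,0,0,0,0,0,0,0,0,0,0,0,0,0,0,0,0,0,0,1,0,0,0,0,0,0]
Step 5: insert wu at [18, 31] -> counters=[0,0,0,0,2,0,0,0,0,1,0,0,0,0,1,0,0,1,1,1,0,1,0,0,0,0,0,0,0,0,0,1,0,0,0,0,0,0,0,0,0,1,0,0,0,0,0,0]
Step 6: insert k at [19, 24] -> counters=[0,0,0,0,2,0,0,0,0,1,0,0,0,0,1,0,0,1,1,2,0,1,0,0,1,0,0,0,0,0,0,1,0,0,0,0,0,0,0,0,0,1,0,0,0,0,0,0]
Step 7: insert ag at [20, 46] -> counters=[0,0,0,0,2,0,0,0,0,1,0,0,0,0,1,0,0,1,1,2,1,1,0,0,1,0,0,0,0,0,0,1,0,0,0,0,0,0,0,0,0,1,0,0,0,0,1,0]
Step 8: insert xnu at [20, 31] -> counters=[0,0,0,0,2,0,0,0,0,1,0,0,0,0,1,0,0,1,1,2,2,1,0,0,1,0,0,0,0,0,0,2,0,0,0,0,0,0,0,0,0,1,0,0,0,0,1,0]
Step 9: insert k at [19, 24] -> counters=[0,0,0,0,2,0,0,0,0,1,0,0,0,0,1,0,0,1,1,3,2,1,0,0,2,0,0,0,0,0,0,2,0,0,0,0,0,0,0,0,0,1,0,0,0,0,1,0]
Step 10: insert ymv at [17, 41] -> counters=[0,0,0,0,2,0,0,0,0,1,0,0,0,0,1,0,0,2,1,3,2,1,0,0,2,0,0,0,0,0,0,2,0,0,0,0,0,0,0,0,0,2,0,0,0,0,1,0]
Step 11: delete wu at [18, 31] -> counters=[0,0,0,0,2,0,0,0,0,1,0,0,0,0,1,0,0,2,0,3,2,1,0,0,2,0,0,0,0,0,0,1,0,0,0,0,0,0,0,0,0,2,0,0,0,0,1,0]
Step 12: delete b at [4, 21] -> counters=[0,0,0,0,1,0,0,0,0,1,0,0,0,0,1,0,0,2,0,3,2,0,0,0,2,0,0,0,0,0,0,1,0,0,0,0,0,0,0,0,0,2,0,0,0,0,1,0]
Step 13: insert lm at [9, 14] -> counters=[0,0,0,0,1,0,0,0,0,2,0,0,0,0,2,0,0,2,0,3,2,0,0,0,2,0,0,0,0,0,0,1,0,0,0,0,0,0,0,0,0,2,0,0,0,0,1,0]
Step 14: insert lm at [9, 14] -> counters=[0,0,0,0,1,0,0,0,0,3,0,0,0,0,3,0,0,2,0,3,2,0,0,0,2,0,0,0,0,0,0,1,0,0,0,0,0,0,0,0,0,2,0,0,0,0,1,0]
Step 15: delete ymv at [17, 41] -> counters=[0,0,0,0,1,0,0,0,0,3,0,0,0,0,3,0,0,1,0,3,2,0,0,0,2,0,0,0,0,0,0,1,0,0,0,0,0,0,0,0,0,1,0,0,0,0,1,0]
Step 16: delete wp at [4, 19] -> counters=[0,0,0,0,0,0,0,0,0,3,0,0,0,0,3,0,0,1,0,2,2,0,0,0,2,0,0,0,0,0,0,1,0,0,0,0,0,0,0,0,0,1,0,0,0,0,1,0]
Step 17: insert wp at [4, 19] -> counters=[0,0,0,0,1,0,0,0,0,3,0,0,0,0,3,0,0,1,0,3,2,0,0,0,2,0,0,0,0,0,0,1,0,0,0,0,0,0,0,0,0,1,0,0,0,0,1,0]
Step 18: insert wp at [4, 19] -> counters=[0,0,0,0,2,0,0,0,0,3,0,0,0,0,3,0,0,1,0,4,2,0,0,0,2,0,0,0,0,0,0,1,0,0,0,0,0,0,0,0,0,1,0,0,0,0,1,0]
Step 19: insert b at [4, 21] -> counters=[0,0,0,0,3,0,0,0,0,3,0,0,0,0,3,0,0,1,0,4,2,1,0,0,2,0,0,0,0,0,0,1,0,0,0,0,0,0,0,0,0,1,0,0,0,0,1,0]
Step 20: insert xnu at [20, 31] -> counters=[0,0,0,0,3,0,0,0,0,3,0,0,0,0,3,0,0,1,0,4,3,1,0,0,2,0,0,0,0,0,0,2,0,0,0,0,0,0,0,0,0,1,0,0,0,0,1,0]
Final counters=[0,0,0,0,3,0,0,0,0,3,0,0,0,0,3,0,0,1,0,4,3,1,0,0,2,0,0,0,0,0,0,2,0,0,0,0,0,0,0,0,0,1,0,0,0,0,1,0] -> counters[20]=3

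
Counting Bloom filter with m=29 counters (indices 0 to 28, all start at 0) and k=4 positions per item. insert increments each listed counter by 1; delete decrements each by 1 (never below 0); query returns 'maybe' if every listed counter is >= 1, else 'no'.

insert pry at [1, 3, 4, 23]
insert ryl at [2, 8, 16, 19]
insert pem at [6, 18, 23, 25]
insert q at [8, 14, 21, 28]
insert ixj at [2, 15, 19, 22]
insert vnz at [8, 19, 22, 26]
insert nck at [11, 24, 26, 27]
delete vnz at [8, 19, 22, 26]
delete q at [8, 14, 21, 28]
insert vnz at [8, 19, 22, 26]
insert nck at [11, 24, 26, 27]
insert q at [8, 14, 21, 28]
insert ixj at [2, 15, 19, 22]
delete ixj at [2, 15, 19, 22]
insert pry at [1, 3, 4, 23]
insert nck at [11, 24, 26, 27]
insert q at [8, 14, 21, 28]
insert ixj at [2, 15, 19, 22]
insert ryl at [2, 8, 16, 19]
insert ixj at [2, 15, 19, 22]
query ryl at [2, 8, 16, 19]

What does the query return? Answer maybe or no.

Step 1: insert pry at [1, 3, 4, 23] -> counters=[0,1,0,1,1,0,0,0,0,0,0,0,0,0,0,0,0,0,0,0,0,0,0,1,0,0,0,0,0]
Step 2: insert ryl at [2, 8, 16, 19] -> counters=[0,1,1,1,1,0,0,0,1,0,0,0,0,0,0,0,1,0,0,1,0,0,0,1,0,0,0,0,0]
Step 3: insert pem at [6, 18, 23, 25] -> counters=[0,1,1,1,1,0,1,0,1,0,0,0,0,0,0,0,1,0,1,1,0,0,0,2,0,1,0,0,0]
Step 4: insert q at [8, 14, 21, 28] -> counters=[0,1,1,1,1,0,1,0,2,0,0,0,0,0,1,0,1,0,1,1,0,1,0,2,0,1,0,0,1]
Step 5: insert ixj at [2, 15, 19, 22] -> counters=[0,1,2,1,1,0,1,0,2,0,0,0,0,0,1,1,1,0,1,2,0,1,1,2,0,1,0,0,1]
Step 6: insert vnz at [8, 19, 22, 26] -> counters=[0,1,2,1,1,0,1,0,3,0,0,0,0,0,1,1,1,0,1,3,0,1,2,2,0,1,1,0,1]
Step 7: insert nck at [11, 24, 26, 27] -> counters=[0,1,2,1,1,0,1,0,3,0,0,1,0,0,1,1,1,0,1,3,0,1,2,2,1,1,2,1,1]
Step 8: delete vnz at [8, 19, 22, 26] -> counters=[0,1,2,1,1,0,1,0,2,0,0,1,0,0,1,1,1,0,1,2,0,1,1,2,1,1,1,1,1]
Step 9: delete q at [8, 14, 21, 28] -> counters=[0,1,2,1,1,0,1,0,1,0,0,1,0,0,0,1,1,0,1,2,0,0,1,2,1,1,1,1,0]
Step 10: insert vnz at [8, 19, 22, 26] -> counters=[0,1,2,1,1,0,1,0,2,0,0,1,0,0,0,1,1,0,1,3,0,0,2,2,1,1,2,1,0]
Step 11: insert nck at [11, 24, 26, 27] -> counters=[0,1,2,1,1,0,1,0,2,0,0,2,0,0,0,1,1,0,1,3,0,0,2,2,2,1,3,2,0]
Step 12: insert q at [8, 14, 21, 28] -> counters=[0,1,2,1,1,0,1,0,3,0,0,2,0,0,1,1,1,0,1,3,0,1,2,2,2,1,3,2,1]
Step 13: insert ixj at [2, 15, 19, 22] -> counters=[0,1,3,1,1,0,1,0,3,0,0,2,0,0,1,2,1,0,1,4,0,1,3,2,2,1,3,2,1]
Step 14: delete ixj at [2, 15, 19, 22] -> counters=[0,1,2,1,1,0,1,0,3,0,0,2,0,0,1,1,1,0,1,3,0,1,2,2,2,1,3,2,1]
Step 15: insert pry at [1, 3, 4, 23] -> counters=[0,2,2,2,2,0,1,0,3,0,0,2,0,0,1,1,1,0,1,3,0,1,2,3,2,1,3,2,1]
Step 16: insert nck at [11, 24, 26, 27] -> counters=[0,2,2,2,2,0,1,0,3,0,0,3,0,0,1,1,1,0,1,3,0,1,2,3,3,1,4,3,1]
Step 17: insert q at [8, 14, 21, 28] -> counters=[0,2,2,2,2,0,1,0,4,0,0,3,0,0,2,1,1,0,1,3,0,2,2,3,3,1,4,3,2]
Step 18: insert ixj at [2, 15, 19, 22] -> counters=[0,2,3,2,2,0,1,0,4,0,0,3,0,0,2,2,1,0,1,4,0,2,3,3,3,1,4,3,2]
Step 19: insert ryl at [2, 8, 16, 19] -> counters=[0,2,4,2,2,0,1,0,5,0,0,3,0,0,2,2,2,0,1,5,0,2,3,3,3,1,4,3,2]
Step 20: insert ixj at [2, 15, 19, 22] -> counters=[0,2,5,2,2,0,1,0,5,0,0,3,0,0,2,3,2,0,1,6,0,2,4,3,3,1,4,3,2]
Query ryl: check counters[2]=5 counters[8]=5 counters[16]=2 counters[19]=6 -> maybe

Answer: maybe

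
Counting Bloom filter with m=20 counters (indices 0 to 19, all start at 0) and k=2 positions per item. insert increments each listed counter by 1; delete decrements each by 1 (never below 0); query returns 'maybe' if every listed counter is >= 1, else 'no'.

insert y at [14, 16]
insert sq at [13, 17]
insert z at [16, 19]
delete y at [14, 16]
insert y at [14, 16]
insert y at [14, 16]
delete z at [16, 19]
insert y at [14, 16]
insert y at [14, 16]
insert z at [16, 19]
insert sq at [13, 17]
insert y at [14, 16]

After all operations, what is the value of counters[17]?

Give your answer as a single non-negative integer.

Answer: 2

Derivation:
Step 1: insert y at [14, 16] -> counters=[0,0,0,0,0,0,0,0,0,0,0,0,0,0,1,0,1,0,0,0]
Step 2: insert sq at [13, 17] -> counters=[0,0,0,0,0,0,0,0,0,0,0,0,0,1,1,0,1,1,0,0]
Step 3: insert z at [16, 19] -> counters=[0,0,0,0,0,0,0,0,0,0,0,0,0,1,1,0,2,1,0,1]
Step 4: delete y at [14, 16] -> counters=[0,0,0,0,0,0,0,0,0,0,0,0,0,1,0,0,1,1,0,1]
Step 5: insert y at [14, 16] -> counters=[0,0,0,0,0,0,0,0,0,0,0,0,0,1,1,0,2,1,0,1]
Step 6: insert y at [14, 16] -> counters=[0,0,0,0,0,0,0,0,0,0,0,0,0,1,2,0,3,1,0,1]
Step 7: delete z at [16, 19] -> counters=[0,0,0,0,0,0,0,0,0,0,0,0,0,1,2,0,2,1,0,0]
Step 8: insert y at [14, 16] -> counters=[0,0,0,0,0,0,0,0,0,0,0,0,0,1,3,0,3,1,0,0]
Step 9: insert y at [14, 16] -> counters=[0,0,0,0,0,0,0,0,0,0,0,0,0,1,4,0,4,1,0,0]
Step 10: insert z at [16, 19] -> counters=[0,0,0,0,0,0,0,0,0,0,0,0,0,1,4,0,5,1,0,1]
Step 11: insert sq at [13, 17] -> counters=[0,0,0,0,0,0,0,0,0,0,0,0,0,2,4,0,5,2,0,1]
Step 12: insert y at [14, 16] -> counters=[0,0,0,0,0,0,0,0,0,0,0,0,0,2,5,0,6,2,0,1]
Final counters=[0,0,0,0,0,0,0,0,0,0,0,0,0,2,5,0,6,2,0,1] -> counters[17]=2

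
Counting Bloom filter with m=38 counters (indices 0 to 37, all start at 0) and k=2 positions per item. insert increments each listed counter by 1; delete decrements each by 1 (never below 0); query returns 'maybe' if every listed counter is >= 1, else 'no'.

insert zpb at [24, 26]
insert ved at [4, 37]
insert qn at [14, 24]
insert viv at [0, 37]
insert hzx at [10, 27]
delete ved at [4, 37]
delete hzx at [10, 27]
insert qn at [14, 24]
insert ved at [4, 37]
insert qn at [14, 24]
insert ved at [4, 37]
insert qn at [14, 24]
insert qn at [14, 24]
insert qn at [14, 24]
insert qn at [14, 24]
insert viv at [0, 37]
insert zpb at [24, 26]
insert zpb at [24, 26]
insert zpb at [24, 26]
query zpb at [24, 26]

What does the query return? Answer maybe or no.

Step 1: insert zpb at [24, 26] -> counters=[0,0,0,0,0,0,0,0,0,0,0,0,0,0,0,0,0,0,0,0,0,0,0,0,1,0,1,0,0,0,0,0,0,0,0,0,0,0]
Step 2: insert ved at [4, 37] -> counters=[0,0,0,0,1,0,0,0,0,0,0,0,0,0,0,0,0,0,0,0,0,0,0,0,1,0,1,0,0,0,0,0,0,0,0,0,0,1]
Step 3: insert qn at [14, 24] -> counters=[0,0,0,0,1,0,0,0,0,0,0,0,0,0,1,0,0,0,0,0,0,0,0,0,2,0,1,0,0,0,0,0,0,0,0,0,0,1]
Step 4: insert viv at [0, 37] -> counters=[1,0,0,0,1,0,0,0,0,0,0,0,0,0,1,0,0,0,0,0,0,0,0,0,2,0,1,0,0,0,0,0,0,0,0,0,0,2]
Step 5: insert hzx at [10, 27] -> counters=[1,0,0,0,1,0,0,0,0,0,1,0,0,0,1,0,0,0,0,0,0,0,0,0,2,0,1,1,0,0,0,0,0,0,0,0,0,2]
Step 6: delete ved at [4, 37] -> counters=[1,0,0,0,0,0,0,0,0,0,1,0,0,0,1,0,0,0,0,0,0,0,0,0,2,0,1,1,0,0,0,0,0,0,0,0,0,1]
Step 7: delete hzx at [10, 27] -> counters=[1,0,0,0,0,0,0,0,0,0,0,0,0,0,1,0,0,0,0,0,0,0,0,0,2,0,1,0,0,0,0,0,0,0,0,0,0,1]
Step 8: insert qn at [14, 24] -> counters=[1,0,0,0,0,0,0,0,0,0,0,0,0,0,2,0,0,0,0,0,0,0,0,0,3,0,1,0,0,0,0,0,0,0,0,0,0,1]
Step 9: insert ved at [4, 37] -> counters=[1,0,0,0,1,0,0,0,0,0,0,0,0,0,2,0,0,0,0,0,0,0,0,0,3,0,1,0,0,0,0,0,0,0,0,0,0,2]
Step 10: insert qn at [14, 24] -> counters=[1,0,0,0,1,0,0,0,0,0,0,0,0,0,3,0,0,0,0,0,0,0,0,0,4,0,1,0,0,0,0,0,0,0,0,0,0,2]
Step 11: insert ved at [4, 37] -> counters=[1,0,0,0,2,0,0,0,0,0,0,0,0,0,3,0,0,0,0,0,0,0,0,0,4,0,1,0,0,0,0,0,0,0,0,0,0,3]
Step 12: insert qn at [14, 24] -> counters=[1,0,0,0,2,0,0,0,0,0,0,0,0,0,4,0,0,0,0,0,0,0,0,0,5,0,1,0,0,0,0,0,0,0,0,0,0,3]
Step 13: insert qn at [14, 24] -> counters=[1,0,0,0,2,0,0,0,0,0,0,0,0,0,5,0,0,0,0,0,0,0,0,0,6,0,1,0,0,0,0,0,0,0,0,0,0,3]
Step 14: insert qn at [14, 24] -> counters=[1,0,0,0,2,0,0,0,0,0,0,0,0,0,6,0,0,0,0,0,0,0,0,0,7,0,1,0,0,0,0,0,0,0,0,0,0,3]
Step 15: insert qn at [14, 24] -> counters=[1,0,0,0,2,0,0,0,0,0,0,0,0,0,7,0,0,0,0,0,0,0,0,0,8,0,1,0,0,0,0,0,0,0,0,0,0,3]
Step 16: insert viv at [0, 37] -> counters=[2,0,0,0,2,0,0,0,0,0,0,0,0,0,7,0,0,0,0,0,0,0,0,0,8,0,1,0,0,0,0,0,0,0,0,0,0,4]
Step 17: insert zpb at [24, 26] -> counters=[2,0,0,0,2,0,0,0,0,0,0,0,0,0,7,0,0,0,0,0,0,0,0,0,9,0,2,0,0,0,0,0,0,0,0,0,0,4]
Step 18: insert zpb at [24, 26] -> counters=[2,0,0,0,2,0,0,0,0,0,0,0,0,0,7,0,0,0,0,0,0,0,0,0,10,0,3,0,0,0,0,0,0,0,0,0,0,4]
Step 19: insert zpb at [24, 26] -> counters=[2,0,0,0,2,0,0,0,0,0,0,0,0,0,7,0,0,0,0,0,0,0,0,0,11,0,4,0,0,0,0,0,0,0,0,0,0,4]
Query zpb: check counters[24]=11 counters[26]=4 -> maybe

Answer: maybe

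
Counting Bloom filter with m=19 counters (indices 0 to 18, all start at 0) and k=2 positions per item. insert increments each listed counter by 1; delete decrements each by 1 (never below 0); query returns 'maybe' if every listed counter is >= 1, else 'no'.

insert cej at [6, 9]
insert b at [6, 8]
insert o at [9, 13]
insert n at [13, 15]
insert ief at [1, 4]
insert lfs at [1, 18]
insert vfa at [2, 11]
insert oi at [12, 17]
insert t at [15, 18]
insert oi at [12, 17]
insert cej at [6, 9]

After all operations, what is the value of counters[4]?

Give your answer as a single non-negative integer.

Step 1: insert cej at [6, 9] -> counters=[0,0,0,0,0,0,1,0,0,1,0,0,0,0,0,0,0,0,0]
Step 2: insert b at [6, 8] -> counters=[0,0,0,0,0,0,2,0,1,1,0,0,0,0,0,0,0,0,0]
Step 3: insert o at [9, 13] -> counters=[0,0,0,0,0,0,2,0,1,2,0,0,0,1,0,0,0,0,0]
Step 4: insert n at [13, 15] -> counters=[0,0,0,0,0,0,2,0,1,2,0,0,0,2,0,1,0,0,0]
Step 5: insert ief at [1, 4] -> counters=[0,1,0,0,1,0,2,0,1,2,0,0,0,2,0,1,0,0,0]
Step 6: insert lfs at [1, 18] -> counters=[0,2,0,0,1,0,2,0,1,2,0,0,0,2,0,1,0,0,1]
Step 7: insert vfa at [2, 11] -> counters=[0,2,1,0,1,0,2,0,1,2,0,1,0,2,0,1,0,0,1]
Step 8: insert oi at [12, 17] -> counters=[0,2,1,0,1,0,2,0,1,2,0,1,1,2,0,1,0,1,1]
Step 9: insert t at [15, 18] -> counters=[0,2,1,0,1,0,2,0,1,2,0,1,1,2,0,2,0,1,2]
Step 10: insert oi at [12, 17] -> counters=[0,2,1,0,1,0,2,0,1,2,0,1,2,2,0,2,0,2,2]
Step 11: insert cej at [6, 9] -> counters=[0,2,1,0,1,0,3,0,1,3,0,1,2,2,0,2,0,2,2]
Final counters=[0,2,1,0,1,0,3,0,1,3,0,1,2,2,0,2,0,2,2] -> counters[4]=1

Answer: 1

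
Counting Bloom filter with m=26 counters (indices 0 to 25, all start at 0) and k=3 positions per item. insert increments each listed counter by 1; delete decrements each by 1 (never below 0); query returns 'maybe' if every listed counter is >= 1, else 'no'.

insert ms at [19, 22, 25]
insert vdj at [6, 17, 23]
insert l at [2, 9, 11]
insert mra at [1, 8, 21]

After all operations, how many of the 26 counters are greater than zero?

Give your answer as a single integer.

Answer: 12

Derivation:
Step 1: insert ms at [19, 22, 25] -> counters=[0,0,0,0,0,0,0,0,0,0,0,0,0,0,0,0,0,0,0,1,0,0,1,0,0,1]
Step 2: insert vdj at [6, 17, 23] -> counters=[0,0,0,0,0,0,1,0,0,0,0,0,0,0,0,0,0,1,0,1,0,0,1,1,0,1]
Step 3: insert l at [2, 9, 11] -> counters=[0,0,1,0,0,0,1,0,0,1,0,1,0,0,0,0,0,1,0,1,0,0,1,1,0,1]
Step 4: insert mra at [1, 8, 21] -> counters=[0,1,1,0,0,0,1,0,1,1,0,1,0,0,0,0,0,1,0,1,0,1,1,1,0,1]
Final counters=[0,1,1,0,0,0,1,0,1,1,0,1,0,0,0,0,0,1,0,1,0,1,1,1,0,1] -> 12 nonzero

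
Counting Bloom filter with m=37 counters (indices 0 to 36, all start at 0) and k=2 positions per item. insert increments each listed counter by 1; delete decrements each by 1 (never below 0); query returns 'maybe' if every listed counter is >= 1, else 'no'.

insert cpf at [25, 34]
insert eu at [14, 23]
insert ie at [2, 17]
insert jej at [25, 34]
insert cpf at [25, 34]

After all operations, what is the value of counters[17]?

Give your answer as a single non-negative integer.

Step 1: insert cpf at [25, 34] -> counters=[0,0,0,0,0,0,0,0,0,0,0,0,0,0,0,0,0,0,0,0,0,0,0,0,0,1,0,0,0,0,0,0,0,0,1,0,0]
Step 2: insert eu at [14, 23] -> counters=[0,0,0,0,0,0,0,0,0,0,0,0,0,0,1,0,0,0,0,0,0,0,0,1,0,1,0,0,0,0,0,0,0,0,1,0,0]
Step 3: insert ie at [2, 17] -> counters=[0,0,1,0,0,0,0,0,0,0,0,0,0,0,1,0,0,1,0,0,0,0,0,1,0,1,0,0,0,0,0,0,0,0,1,0,0]
Step 4: insert jej at [25, 34] -> counters=[0,0,1,0,0,0,0,0,0,0,0,0,0,0,1,0,0,1,0,0,0,0,0,1,0,2,0,0,0,0,0,0,0,0,2,0,0]
Step 5: insert cpf at [25, 34] -> counters=[0,0,1,0,0,0,0,0,0,0,0,0,0,0,1,0,0,1,0,0,0,0,0,1,0,3,0,0,0,0,0,0,0,0,3,0,0]
Final counters=[0,0,1,0,0,0,0,0,0,0,0,0,0,0,1,0,0,1,0,0,0,0,0,1,0,3,0,0,0,0,0,0,0,0,3,0,0] -> counters[17]=1

Answer: 1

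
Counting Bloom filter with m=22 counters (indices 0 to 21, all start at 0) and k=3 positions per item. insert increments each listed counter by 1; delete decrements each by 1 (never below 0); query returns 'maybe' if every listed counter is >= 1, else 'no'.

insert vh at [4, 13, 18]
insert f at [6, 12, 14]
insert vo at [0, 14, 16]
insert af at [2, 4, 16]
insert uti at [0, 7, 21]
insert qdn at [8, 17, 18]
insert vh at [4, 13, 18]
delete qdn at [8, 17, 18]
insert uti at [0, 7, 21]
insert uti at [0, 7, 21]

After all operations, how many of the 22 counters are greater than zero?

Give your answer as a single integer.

Answer: 11

Derivation:
Step 1: insert vh at [4, 13, 18] -> counters=[0,0,0,0,1,0,0,0,0,0,0,0,0,1,0,0,0,0,1,0,0,0]
Step 2: insert f at [6, 12, 14] -> counters=[0,0,0,0,1,0,1,0,0,0,0,0,1,1,1,0,0,0,1,0,0,0]
Step 3: insert vo at [0, 14, 16] -> counters=[1,0,0,0,1,0,1,0,0,0,0,0,1,1,2,0,1,0,1,0,0,0]
Step 4: insert af at [2, 4, 16] -> counters=[1,0,1,0,2,0,1,0,0,0,0,0,1,1,2,0,2,0,1,0,0,0]
Step 5: insert uti at [0, 7, 21] -> counters=[2,0,1,0,2,0,1,1,0,0,0,0,1,1,2,0,2,0,1,0,0,1]
Step 6: insert qdn at [8, 17, 18] -> counters=[2,0,1,0,2,0,1,1,1,0,0,0,1,1,2,0,2,1,2,0,0,1]
Step 7: insert vh at [4, 13, 18] -> counters=[2,0,1,0,3,0,1,1,1,0,0,0,1,2,2,0,2,1,3,0,0,1]
Step 8: delete qdn at [8, 17, 18] -> counters=[2,0,1,0,3,0,1,1,0,0,0,0,1,2,2,0,2,0,2,0,0,1]
Step 9: insert uti at [0, 7, 21] -> counters=[3,0,1,0,3,0,1,2,0,0,0,0,1,2,2,0,2,0,2,0,0,2]
Step 10: insert uti at [0, 7, 21] -> counters=[4,0,1,0,3,0,1,3,0,0,0,0,1,2,2,0,2,0,2,0,0,3]
Final counters=[4,0,1,0,3,0,1,3,0,0,0,0,1,2,2,0,2,0,2,0,0,3] -> 11 nonzero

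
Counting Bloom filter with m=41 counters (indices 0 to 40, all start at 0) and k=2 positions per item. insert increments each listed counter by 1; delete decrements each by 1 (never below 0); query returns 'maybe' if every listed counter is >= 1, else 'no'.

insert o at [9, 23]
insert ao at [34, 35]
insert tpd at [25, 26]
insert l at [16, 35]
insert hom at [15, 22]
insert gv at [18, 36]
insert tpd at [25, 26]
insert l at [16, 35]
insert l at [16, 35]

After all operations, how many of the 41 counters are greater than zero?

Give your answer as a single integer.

Answer: 11

Derivation:
Step 1: insert o at [9, 23] -> counters=[0,0,0,0,0,0,0,0,0,1,0,0,0,0,0,0,0,0,0,0,0,0,0,1,0,0,0,0,0,0,0,0,0,0,0,0,0,0,0,0,0]
Step 2: insert ao at [34, 35] -> counters=[0,0,0,0,0,0,0,0,0,1,0,0,0,0,0,0,0,0,0,0,0,0,0,1,0,0,0,0,0,0,0,0,0,0,1,1,0,0,0,0,0]
Step 3: insert tpd at [25, 26] -> counters=[0,0,0,0,0,0,0,0,0,1,0,0,0,0,0,0,0,0,0,0,0,0,0,1,0,1,1,0,0,0,0,0,0,0,1,1,0,0,0,0,0]
Step 4: insert l at [16, 35] -> counters=[0,0,0,0,0,0,0,0,0,1,0,0,0,0,0,0,1,0,0,0,0,0,0,1,0,1,1,0,0,0,0,0,0,0,1,2,0,0,0,0,0]
Step 5: insert hom at [15, 22] -> counters=[0,0,0,0,0,0,0,0,0,1,0,0,0,0,0,1,1,0,0,0,0,0,1,1,0,1,1,0,0,0,0,0,0,0,1,2,0,0,0,0,0]
Step 6: insert gv at [18, 36] -> counters=[0,0,0,0,0,0,0,0,0,1,0,0,0,0,0,1,1,0,1,0,0,0,1,1,0,1,1,0,0,0,0,0,0,0,1,2,1,0,0,0,0]
Step 7: insert tpd at [25, 26] -> counters=[0,0,0,0,0,0,0,0,0,1,0,0,0,0,0,1,1,0,1,0,0,0,1,1,0,2,2,0,0,0,0,0,0,0,1,2,1,0,0,0,0]
Step 8: insert l at [16, 35] -> counters=[0,0,0,0,0,0,0,0,0,1,0,0,0,0,0,1,2,0,1,0,0,0,1,1,0,2,2,0,0,0,0,0,0,0,1,3,1,0,0,0,0]
Step 9: insert l at [16, 35] -> counters=[0,0,0,0,0,0,0,0,0,1,0,0,0,0,0,1,3,0,1,0,0,0,1,1,0,2,2,0,0,0,0,0,0,0,1,4,1,0,0,0,0]
Final counters=[0,0,0,0,0,0,0,0,0,1,0,0,0,0,0,1,3,0,1,0,0,0,1,1,0,2,2,0,0,0,0,0,0,0,1,4,1,0,0,0,0] -> 11 nonzero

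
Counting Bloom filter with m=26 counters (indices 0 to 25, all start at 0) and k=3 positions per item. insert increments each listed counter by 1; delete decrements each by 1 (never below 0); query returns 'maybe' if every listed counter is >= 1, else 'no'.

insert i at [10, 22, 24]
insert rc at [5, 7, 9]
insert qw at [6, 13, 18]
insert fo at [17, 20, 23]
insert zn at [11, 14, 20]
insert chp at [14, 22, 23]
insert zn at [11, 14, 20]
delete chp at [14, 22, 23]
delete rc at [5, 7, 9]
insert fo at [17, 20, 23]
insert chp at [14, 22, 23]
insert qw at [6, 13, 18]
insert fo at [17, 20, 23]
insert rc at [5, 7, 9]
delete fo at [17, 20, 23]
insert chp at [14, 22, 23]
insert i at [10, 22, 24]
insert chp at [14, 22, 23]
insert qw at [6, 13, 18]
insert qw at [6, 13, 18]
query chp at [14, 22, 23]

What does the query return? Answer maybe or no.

Step 1: insert i at [10, 22, 24] -> counters=[0,0,0,0,0,0,0,0,0,0,1,0,0,0,0,0,0,0,0,0,0,0,1,0,1,0]
Step 2: insert rc at [5, 7, 9] -> counters=[0,0,0,0,0,1,0,1,0,1,1,0,0,0,0,0,0,0,0,0,0,0,1,0,1,0]
Step 3: insert qw at [6, 13, 18] -> counters=[0,0,0,0,0,1,1,1,0,1,1,0,0,1,0,0,0,0,1,0,0,0,1,0,1,0]
Step 4: insert fo at [17, 20, 23] -> counters=[0,0,0,0,0,1,1,1,0,1,1,0,0,1,0,0,0,1,1,0,1,0,1,1,1,0]
Step 5: insert zn at [11, 14, 20] -> counters=[0,0,0,0,0,1,1,1,0,1,1,1,0,1,1,0,0,1,1,0,2,0,1,1,1,0]
Step 6: insert chp at [14, 22, 23] -> counters=[0,0,0,0,0,1,1,1,0,1,1,1,0,1,2,0,0,1,1,0,2,0,2,2,1,0]
Step 7: insert zn at [11, 14, 20] -> counters=[0,0,0,0,0,1,1,1,0,1,1,2,0,1,3,0,0,1,1,0,3,0,2,2,1,0]
Step 8: delete chp at [14, 22, 23] -> counters=[0,0,0,0,0,1,1,1,0,1,1,2,0,1,2,0,0,1,1,0,3,0,1,1,1,0]
Step 9: delete rc at [5, 7, 9] -> counters=[0,0,0,0,0,0,1,0,0,0,1,2,0,1,2,0,0,1,1,0,3,0,1,1,1,0]
Step 10: insert fo at [17, 20, 23] -> counters=[0,0,0,0,0,0,1,0,0,0,1,2,0,1,2,0,0,2,1,0,4,0,1,2,1,0]
Step 11: insert chp at [14, 22, 23] -> counters=[0,0,0,0,0,0,1,0,0,0,1,2,0,1,3,0,0,2,1,0,4,0,2,3,1,0]
Step 12: insert qw at [6, 13, 18] -> counters=[0,0,0,0,0,0,2,0,0,0,1,2,0,2,3,0,0,2,2,0,4,0,2,3,1,0]
Step 13: insert fo at [17, 20, 23] -> counters=[0,0,0,0,0,0,2,0,0,0,1,2,0,2,3,0,0,3,2,0,5,0,2,4,1,0]
Step 14: insert rc at [5, 7, 9] -> counters=[0,0,0,0,0,1,2,1,0,1,1,2,0,2,3,0,0,3,2,0,5,0,2,4,1,0]
Step 15: delete fo at [17, 20, 23] -> counters=[0,0,0,0,0,1,2,1,0,1,1,2,0,2,3,0,0,2,2,0,4,0,2,3,1,0]
Step 16: insert chp at [14, 22, 23] -> counters=[0,0,0,0,0,1,2,1,0,1,1,2,0,2,4,0,0,2,2,0,4,0,3,4,1,0]
Step 17: insert i at [10, 22, 24] -> counters=[0,0,0,0,0,1,2,1,0,1,2,2,0,2,4,0,0,2,2,0,4,0,4,4,2,0]
Step 18: insert chp at [14, 22, 23] -> counters=[0,0,0,0,0,1,2,1,0,1,2,2,0,2,5,0,0,2,2,0,4,0,5,5,2,0]
Step 19: insert qw at [6, 13, 18] -> counters=[0,0,0,0,0,1,3,1,0,1,2,2,0,3,5,0,0,2,3,0,4,0,5,5,2,0]
Step 20: insert qw at [6, 13, 18] -> counters=[0,0,0,0,0,1,4,1,0,1,2,2,0,4,5,0,0,2,4,0,4,0,5,5,2,0]
Query chp: check counters[14]=5 counters[22]=5 counters[23]=5 -> maybe

Answer: maybe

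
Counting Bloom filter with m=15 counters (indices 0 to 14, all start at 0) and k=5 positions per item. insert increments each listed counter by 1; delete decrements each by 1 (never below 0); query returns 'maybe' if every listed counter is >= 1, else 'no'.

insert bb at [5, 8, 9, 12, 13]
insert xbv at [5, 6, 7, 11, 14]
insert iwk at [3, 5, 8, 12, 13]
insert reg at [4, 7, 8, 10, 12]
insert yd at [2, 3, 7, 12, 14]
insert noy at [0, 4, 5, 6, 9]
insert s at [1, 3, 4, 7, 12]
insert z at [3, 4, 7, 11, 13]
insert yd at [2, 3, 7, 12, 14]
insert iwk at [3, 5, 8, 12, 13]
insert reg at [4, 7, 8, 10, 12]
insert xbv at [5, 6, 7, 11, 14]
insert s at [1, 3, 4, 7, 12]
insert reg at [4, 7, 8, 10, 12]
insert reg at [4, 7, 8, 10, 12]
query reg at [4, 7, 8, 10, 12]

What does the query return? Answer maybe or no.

Step 1: insert bb at [5, 8, 9, 12, 13] -> counters=[0,0,0,0,0,1,0,0,1,1,0,0,1,1,0]
Step 2: insert xbv at [5, 6, 7, 11, 14] -> counters=[0,0,0,0,0,2,1,1,1,1,0,1,1,1,1]
Step 3: insert iwk at [3, 5, 8, 12, 13] -> counters=[0,0,0,1,0,3,1,1,2,1,0,1,2,2,1]
Step 4: insert reg at [4, 7, 8, 10, 12] -> counters=[0,0,0,1,1,3,1,2,3,1,1,1,3,2,1]
Step 5: insert yd at [2, 3, 7, 12, 14] -> counters=[0,0,1,2,1,3,1,3,3,1,1,1,4,2,2]
Step 6: insert noy at [0, 4, 5, 6, 9] -> counters=[1,0,1,2,2,4,2,3,3,2,1,1,4,2,2]
Step 7: insert s at [1, 3, 4, 7, 12] -> counters=[1,1,1,3,3,4,2,4,3,2,1,1,5,2,2]
Step 8: insert z at [3, 4, 7, 11, 13] -> counters=[1,1,1,4,4,4,2,5,3,2,1,2,5,3,2]
Step 9: insert yd at [2, 3, 7, 12, 14] -> counters=[1,1,2,5,4,4,2,6,3,2,1,2,6,3,3]
Step 10: insert iwk at [3, 5, 8, 12, 13] -> counters=[1,1,2,6,4,5,2,6,4,2,1,2,7,4,3]
Step 11: insert reg at [4, 7, 8, 10, 12] -> counters=[1,1,2,6,5,5,2,7,5,2,2,2,8,4,3]
Step 12: insert xbv at [5, 6, 7, 11, 14] -> counters=[1,1,2,6,5,6,3,8,5,2,2,3,8,4,4]
Step 13: insert s at [1, 3, 4, 7, 12] -> counters=[1,2,2,7,6,6,3,9,5,2,2,3,9,4,4]
Step 14: insert reg at [4, 7, 8, 10, 12] -> counters=[1,2,2,7,7,6,3,10,6,2,3,3,10,4,4]
Step 15: insert reg at [4, 7, 8, 10, 12] -> counters=[1,2,2,7,8,6,3,11,7,2,4,3,11,4,4]
Query reg: check counters[4]=8 counters[7]=11 counters[8]=7 counters[10]=4 counters[12]=11 -> maybe

Answer: maybe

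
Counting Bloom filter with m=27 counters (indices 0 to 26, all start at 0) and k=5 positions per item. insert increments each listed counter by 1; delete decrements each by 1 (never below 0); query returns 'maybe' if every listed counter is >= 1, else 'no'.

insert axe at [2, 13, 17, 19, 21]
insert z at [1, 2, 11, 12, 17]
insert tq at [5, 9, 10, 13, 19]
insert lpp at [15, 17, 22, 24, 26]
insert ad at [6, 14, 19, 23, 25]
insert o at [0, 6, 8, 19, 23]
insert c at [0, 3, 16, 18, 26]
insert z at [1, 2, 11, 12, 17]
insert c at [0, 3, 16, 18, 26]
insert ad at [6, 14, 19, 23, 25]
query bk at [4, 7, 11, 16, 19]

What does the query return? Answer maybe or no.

Answer: no

Derivation:
Step 1: insert axe at [2, 13, 17, 19, 21] -> counters=[0,0,1,0,0,0,0,0,0,0,0,0,0,1,0,0,0,1,0,1,0,1,0,0,0,0,0]
Step 2: insert z at [1, 2, 11, 12, 17] -> counters=[0,1,2,0,0,0,0,0,0,0,0,1,1,1,0,0,0,2,0,1,0,1,0,0,0,0,0]
Step 3: insert tq at [5, 9, 10, 13, 19] -> counters=[0,1,2,0,0,1,0,0,0,1,1,1,1,2,0,0,0,2,0,2,0,1,0,0,0,0,0]
Step 4: insert lpp at [15, 17, 22, 24, 26] -> counters=[0,1,2,0,0,1,0,0,0,1,1,1,1,2,0,1,0,3,0,2,0,1,1,0,1,0,1]
Step 5: insert ad at [6, 14, 19, 23, 25] -> counters=[0,1,2,0,0,1,1,0,0,1,1,1,1,2,1,1,0,3,0,3,0,1,1,1,1,1,1]
Step 6: insert o at [0, 6, 8, 19, 23] -> counters=[1,1,2,0,0,1,2,0,1,1,1,1,1,2,1,1,0,3,0,4,0,1,1,2,1,1,1]
Step 7: insert c at [0, 3, 16, 18, 26] -> counters=[2,1,2,1,0,1,2,0,1,1,1,1,1,2,1,1,1,3,1,4,0,1,1,2,1,1,2]
Step 8: insert z at [1, 2, 11, 12, 17] -> counters=[2,2,3,1,0,1,2,0,1,1,1,2,2,2,1,1,1,4,1,4,0,1,1,2,1,1,2]
Step 9: insert c at [0, 3, 16, 18, 26] -> counters=[3,2,3,2,0,1,2,0,1,1,1,2,2,2,1,1,2,4,2,4,0,1,1,2,1,1,3]
Step 10: insert ad at [6, 14, 19, 23, 25] -> counters=[3,2,3,2,0,1,3,0,1,1,1,2,2,2,2,1,2,4,2,5,0,1,1,3,1,2,3]
Query bk: check counters[4]=0 counters[7]=0 counters[11]=2 counters[16]=2 counters[19]=5 -> no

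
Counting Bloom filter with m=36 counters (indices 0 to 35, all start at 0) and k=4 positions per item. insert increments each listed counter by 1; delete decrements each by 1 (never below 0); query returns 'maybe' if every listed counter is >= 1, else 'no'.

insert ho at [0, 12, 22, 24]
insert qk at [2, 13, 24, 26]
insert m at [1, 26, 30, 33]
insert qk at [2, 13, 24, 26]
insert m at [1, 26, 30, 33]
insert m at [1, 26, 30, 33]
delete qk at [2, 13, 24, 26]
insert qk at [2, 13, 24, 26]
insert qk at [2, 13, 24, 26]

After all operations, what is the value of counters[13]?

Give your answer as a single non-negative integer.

Step 1: insert ho at [0, 12, 22, 24] -> counters=[1,0,0,0,0,0,0,0,0,0,0,0,1,0,0,0,0,0,0,0,0,0,1,0,1,0,0,0,0,0,0,0,0,0,0,0]
Step 2: insert qk at [2, 13, 24, 26] -> counters=[1,0,1,0,0,0,0,0,0,0,0,0,1,1,0,0,0,0,0,0,0,0,1,0,2,0,1,0,0,0,0,0,0,0,0,0]
Step 3: insert m at [1, 26, 30, 33] -> counters=[1,1,1,0,0,0,0,0,0,0,0,0,1,1,0,0,0,0,0,0,0,0,1,0,2,0,2,0,0,0,1,0,0,1,0,0]
Step 4: insert qk at [2, 13, 24, 26] -> counters=[1,1,2,0,0,0,0,0,0,0,0,0,1,2,0,0,0,0,0,0,0,0,1,0,3,0,3,0,0,0,1,0,0,1,0,0]
Step 5: insert m at [1, 26, 30, 33] -> counters=[1,2,2,0,0,0,0,0,0,0,0,0,1,2,0,0,0,0,0,0,0,0,1,0,3,0,4,0,0,0,2,0,0,2,0,0]
Step 6: insert m at [1, 26, 30, 33] -> counters=[1,3,2,0,0,0,0,0,0,0,0,0,1,2,0,0,0,0,0,0,0,0,1,0,3,0,5,0,0,0,3,0,0,3,0,0]
Step 7: delete qk at [2, 13, 24, 26] -> counters=[1,3,1,0,0,0,0,0,0,0,0,0,1,1,0,0,0,0,0,0,0,0,1,0,2,0,4,0,0,0,3,0,0,3,0,0]
Step 8: insert qk at [2, 13, 24, 26] -> counters=[1,3,2,0,0,0,0,0,0,0,0,0,1,2,0,0,0,0,0,0,0,0,1,0,3,0,5,0,0,0,3,0,0,3,0,0]
Step 9: insert qk at [2, 13, 24, 26] -> counters=[1,3,3,0,0,0,0,0,0,0,0,0,1,3,0,0,0,0,0,0,0,0,1,0,4,0,6,0,0,0,3,0,0,3,0,0]
Final counters=[1,3,3,0,0,0,0,0,0,0,0,0,1,3,0,0,0,0,0,0,0,0,1,0,4,0,6,0,0,0,3,0,0,3,0,0] -> counters[13]=3

Answer: 3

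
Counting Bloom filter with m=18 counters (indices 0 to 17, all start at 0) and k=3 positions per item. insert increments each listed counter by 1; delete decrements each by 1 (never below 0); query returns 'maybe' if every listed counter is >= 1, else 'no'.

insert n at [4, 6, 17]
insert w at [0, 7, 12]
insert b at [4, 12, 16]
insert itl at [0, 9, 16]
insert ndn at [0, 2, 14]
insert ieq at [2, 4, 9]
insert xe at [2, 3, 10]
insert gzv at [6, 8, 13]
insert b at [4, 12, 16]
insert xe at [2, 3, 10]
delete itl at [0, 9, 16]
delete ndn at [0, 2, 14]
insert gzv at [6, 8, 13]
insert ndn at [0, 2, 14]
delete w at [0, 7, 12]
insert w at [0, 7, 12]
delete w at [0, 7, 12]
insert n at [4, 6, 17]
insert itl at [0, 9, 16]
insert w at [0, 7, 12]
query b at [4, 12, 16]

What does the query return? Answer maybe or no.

Answer: maybe

Derivation:
Step 1: insert n at [4, 6, 17] -> counters=[0,0,0,0,1,0,1,0,0,0,0,0,0,0,0,0,0,1]
Step 2: insert w at [0, 7, 12] -> counters=[1,0,0,0,1,0,1,1,0,0,0,0,1,0,0,0,0,1]
Step 3: insert b at [4, 12, 16] -> counters=[1,0,0,0,2,0,1,1,0,0,0,0,2,0,0,0,1,1]
Step 4: insert itl at [0, 9, 16] -> counters=[2,0,0,0,2,0,1,1,0,1,0,0,2,0,0,0,2,1]
Step 5: insert ndn at [0, 2, 14] -> counters=[3,0,1,0,2,0,1,1,0,1,0,0,2,0,1,0,2,1]
Step 6: insert ieq at [2, 4, 9] -> counters=[3,0,2,0,3,0,1,1,0,2,0,0,2,0,1,0,2,1]
Step 7: insert xe at [2, 3, 10] -> counters=[3,0,3,1,3,0,1,1,0,2,1,0,2,0,1,0,2,1]
Step 8: insert gzv at [6, 8, 13] -> counters=[3,0,3,1,3,0,2,1,1,2,1,0,2,1,1,0,2,1]
Step 9: insert b at [4, 12, 16] -> counters=[3,0,3,1,4,0,2,1,1,2,1,0,3,1,1,0,3,1]
Step 10: insert xe at [2, 3, 10] -> counters=[3,0,4,2,4,0,2,1,1,2,2,0,3,1,1,0,3,1]
Step 11: delete itl at [0, 9, 16] -> counters=[2,0,4,2,4,0,2,1,1,1,2,0,3,1,1,0,2,1]
Step 12: delete ndn at [0, 2, 14] -> counters=[1,0,3,2,4,0,2,1,1,1,2,0,3,1,0,0,2,1]
Step 13: insert gzv at [6, 8, 13] -> counters=[1,0,3,2,4,0,3,1,2,1,2,0,3,2,0,0,2,1]
Step 14: insert ndn at [0, 2, 14] -> counters=[2,0,4,2,4,0,3,1,2,1,2,0,3,2,1,0,2,1]
Step 15: delete w at [0, 7, 12] -> counters=[1,0,4,2,4,0,3,0,2,1,2,0,2,2,1,0,2,1]
Step 16: insert w at [0, 7, 12] -> counters=[2,0,4,2,4,0,3,1,2,1,2,0,3,2,1,0,2,1]
Step 17: delete w at [0, 7, 12] -> counters=[1,0,4,2,4,0,3,0,2,1,2,0,2,2,1,0,2,1]
Step 18: insert n at [4, 6, 17] -> counters=[1,0,4,2,5,0,4,0,2,1,2,0,2,2,1,0,2,2]
Step 19: insert itl at [0, 9, 16] -> counters=[2,0,4,2,5,0,4,0,2,2,2,0,2,2,1,0,3,2]
Step 20: insert w at [0, 7, 12] -> counters=[3,0,4,2,5,0,4,1,2,2,2,0,3,2,1,0,3,2]
Query b: check counters[4]=5 counters[12]=3 counters[16]=3 -> maybe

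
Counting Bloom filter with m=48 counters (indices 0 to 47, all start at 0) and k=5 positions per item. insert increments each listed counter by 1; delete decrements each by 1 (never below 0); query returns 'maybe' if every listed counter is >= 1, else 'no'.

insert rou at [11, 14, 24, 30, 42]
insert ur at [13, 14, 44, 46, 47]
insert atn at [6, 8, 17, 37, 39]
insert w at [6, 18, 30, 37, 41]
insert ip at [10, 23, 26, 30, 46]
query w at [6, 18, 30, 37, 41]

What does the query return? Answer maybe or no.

Answer: maybe

Derivation:
Step 1: insert rou at [11, 14, 24, 30, 42] -> counters=[0,0,0,0,0,0,0,0,0,0,0,1,0,0,1,0,0,0,0,0,0,0,0,0,1,0,0,0,0,0,1,0,0,0,0,0,0,0,0,0,0,0,1,0,0,0,0,0]
Step 2: insert ur at [13, 14, 44, 46, 47] -> counters=[0,0,0,0,0,0,0,0,0,0,0,1,0,1,2,0,0,0,0,0,0,0,0,0,1,0,0,0,0,0,1,0,0,0,0,0,0,0,0,0,0,0,1,0,1,0,1,1]
Step 3: insert atn at [6, 8, 17, 37, 39] -> counters=[0,0,0,0,0,0,1,0,1,0,0,1,0,1,2,0,0,1,0,0,0,0,0,0,1,0,0,0,0,0,1,0,0,0,0,0,0,1,0,1,0,0,1,0,1,0,1,1]
Step 4: insert w at [6, 18, 30, 37, 41] -> counters=[0,0,0,0,0,0,2,0,1,0,0,1,0,1,2,0,0,1,1,0,0,0,0,0,1,0,0,0,0,0,2,0,0,0,0,0,0,2,0,1,0,1,1,0,1,0,1,1]
Step 5: insert ip at [10, 23, 26, 30, 46] -> counters=[0,0,0,0,0,0,2,0,1,0,1,1,0,1,2,0,0,1,1,0,0,0,0,1,1,0,1,0,0,0,3,0,0,0,0,0,0,2,0,1,0,1,1,0,1,0,2,1]
Query w: check counters[6]=2 counters[18]=1 counters[30]=3 counters[37]=2 counters[41]=1 -> maybe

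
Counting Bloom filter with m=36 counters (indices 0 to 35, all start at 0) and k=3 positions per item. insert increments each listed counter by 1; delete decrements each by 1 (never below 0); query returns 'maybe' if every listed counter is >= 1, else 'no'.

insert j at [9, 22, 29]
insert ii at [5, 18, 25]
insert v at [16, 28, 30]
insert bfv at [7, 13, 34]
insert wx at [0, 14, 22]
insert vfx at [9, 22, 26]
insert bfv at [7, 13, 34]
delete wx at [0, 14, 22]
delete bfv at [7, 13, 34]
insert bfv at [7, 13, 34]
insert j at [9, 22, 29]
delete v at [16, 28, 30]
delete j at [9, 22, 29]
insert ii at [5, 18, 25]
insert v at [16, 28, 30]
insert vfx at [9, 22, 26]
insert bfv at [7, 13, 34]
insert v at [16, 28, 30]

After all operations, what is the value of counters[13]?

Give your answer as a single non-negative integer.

Step 1: insert j at [9, 22, 29] -> counters=[0,0,0,0,0,0,0,0,0,1,0,0,0,0,0,0,0,0,0,0,0,0,1,0,0,0,0,0,0,1,0,0,0,0,0,0]
Step 2: insert ii at [5, 18, 25] -> counters=[0,0,0,0,0,1,0,0,0,1,0,0,0,0,0,0,0,0,1,0,0,0,1,0,0,1,0,0,0,1,0,0,0,0,0,0]
Step 3: insert v at [16, 28, 30] -> counters=[0,0,0,0,0,1,0,0,0,1,0,0,0,0,0,0,1,0,1,0,0,0,1,0,0,1,0,0,1,1,1,0,0,0,0,0]
Step 4: insert bfv at [7, 13, 34] -> counters=[0,0,0,0,0,1,0,1,0,1,0,0,0,1,0,0,1,0,1,0,0,0,1,0,0,1,0,0,1,1,1,0,0,0,1,0]
Step 5: insert wx at [0, 14, 22] -> counters=[1,0,0,0,0,1,0,1,0,1,0,0,0,1,1,0,1,0,1,0,0,0,2,0,0,1,0,0,1,1,1,0,0,0,1,0]
Step 6: insert vfx at [9, 22, 26] -> counters=[1,0,0,0,0,1,0,1,0,2,0,0,0,1,1,0,1,0,1,0,0,0,3,0,0,1,1,0,1,1,1,0,0,0,1,0]
Step 7: insert bfv at [7, 13, 34] -> counters=[1,0,0,0,0,1,0,2,0,2,0,0,0,2,1,0,1,0,1,0,0,0,3,0,0,1,1,0,1,1,1,0,0,0,2,0]
Step 8: delete wx at [0, 14, 22] -> counters=[0,0,0,0,0,1,0,2,0,2,0,0,0,2,0,0,1,0,1,0,0,0,2,0,0,1,1,0,1,1,1,0,0,0,2,0]
Step 9: delete bfv at [7, 13, 34] -> counters=[0,0,0,0,0,1,0,1,0,2,0,0,0,1,0,0,1,0,1,0,0,0,2,0,0,1,1,0,1,1,1,0,0,0,1,0]
Step 10: insert bfv at [7, 13, 34] -> counters=[0,0,0,0,0,1,0,2,0,2,0,0,0,2,0,0,1,0,1,0,0,0,2,0,0,1,1,0,1,1,1,0,0,0,2,0]
Step 11: insert j at [9, 22, 29] -> counters=[0,0,0,0,0,1,0,2,0,3,0,0,0,2,0,0,1,0,1,0,0,0,3,0,0,1,1,0,1,2,1,0,0,0,2,0]
Step 12: delete v at [16, 28, 30] -> counters=[0,0,0,0,0,1,0,2,0,3,0,0,0,2,0,0,0,0,1,0,0,0,3,0,0,1,1,0,0,2,0,0,0,0,2,0]
Step 13: delete j at [9, 22, 29] -> counters=[0,0,0,0,0,1,0,2,0,2,0,0,0,2,0,0,0,0,1,0,0,0,2,0,0,1,1,0,0,1,0,0,0,0,2,0]
Step 14: insert ii at [5, 18, 25] -> counters=[0,0,0,0,0,2,0,2,0,2,0,0,0,2,0,0,0,0,2,0,0,0,2,0,0,2,1,0,0,1,0,0,0,0,2,0]
Step 15: insert v at [16, 28, 30] -> counters=[0,0,0,0,0,2,0,2,0,2,0,0,0,2,0,0,1,0,2,0,0,0,2,0,0,2,1,0,1,1,1,0,0,0,2,0]
Step 16: insert vfx at [9, 22, 26] -> counters=[0,0,0,0,0,2,0,2,0,3,0,0,0,2,0,0,1,0,2,0,0,0,3,0,0,2,2,0,1,1,1,0,0,0,2,0]
Step 17: insert bfv at [7, 13, 34] -> counters=[0,0,0,0,0,2,0,3,0,3,0,0,0,3,0,0,1,0,2,0,0,0,3,0,0,2,2,0,1,1,1,0,0,0,3,0]
Step 18: insert v at [16, 28, 30] -> counters=[0,0,0,0,0,2,0,3,0,3,0,0,0,3,0,0,2,0,2,0,0,0,3,0,0,2,2,0,2,1,2,0,0,0,3,0]
Final counters=[0,0,0,0,0,2,0,3,0,3,0,0,0,3,0,0,2,0,2,0,0,0,3,0,0,2,2,0,2,1,2,0,0,0,3,0] -> counters[13]=3

Answer: 3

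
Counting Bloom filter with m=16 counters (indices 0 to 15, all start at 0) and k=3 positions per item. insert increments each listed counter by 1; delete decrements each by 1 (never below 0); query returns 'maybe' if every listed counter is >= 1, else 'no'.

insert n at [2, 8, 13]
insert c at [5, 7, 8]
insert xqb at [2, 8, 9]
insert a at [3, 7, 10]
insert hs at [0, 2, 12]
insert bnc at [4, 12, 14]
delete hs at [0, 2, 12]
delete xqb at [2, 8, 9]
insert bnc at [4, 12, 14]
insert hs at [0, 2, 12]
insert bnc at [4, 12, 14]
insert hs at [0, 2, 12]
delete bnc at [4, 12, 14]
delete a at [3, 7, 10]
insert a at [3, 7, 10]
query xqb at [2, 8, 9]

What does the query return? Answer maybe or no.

Answer: no

Derivation:
Step 1: insert n at [2, 8, 13] -> counters=[0,0,1,0,0,0,0,0,1,0,0,0,0,1,0,0]
Step 2: insert c at [5, 7, 8] -> counters=[0,0,1,0,0,1,0,1,2,0,0,0,0,1,0,0]
Step 3: insert xqb at [2, 8, 9] -> counters=[0,0,2,0,0,1,0,1,3,1,0,0,0,1,0,0]
Step 4: insert a at [3, 7, 10] -> counters=[0,0,2,1,0,1,0,2,3,1,1,0,0,1,0,0]
Step 5: insert hs at [0, 2, 12] -> counters=[1,0,3,1,0,1,0,2,3,1,1,0,1,1,0,0]
Step 6: insert bnc at [4, 12, 14] -> counters=[1,0,3,1,1,1,0,2,3,1,1,0,2,1,1,0]
Step 7: delete hs at [0, 2, 12] -> counters=[0,0,2,1,1,1,0,2,3,1,1,0,1,1,1,0]
Step 8: delete xqb at [2, 8, 9] -> counters=[0,0,1,1,1,1,0,2,2,0,1,0,1,1,1,0]
Step 9: insert bnc at [4, 12, 14] -> counters=[0,0,1,1,2,1,0,2,2,0,1,0,2,1,2,0]
Step 10: insert hs at [0, 2, 12] -> counters=[1,0,2,1,2,1,0,2,2,0,1,0,3,1,2,0]
Step 11: insert bnc at [4, 12, 14] -> counters=[1,0,2,1,3,1,0,2,2,0,1,0,4,1,3,0]
Step 12: insert hs at [0, 2, 12] -> counters=[2,0,3,1,3,1,0,2,2,0,1,0,5,1,3,0]
Step 13: delete bnc at [4, 12, 14] -> counters=[2,0,3,1,2,1,0,2,2,0,1,0,4,1,2,0]
Step 14: delete a at [3, 7, 10] -> counters=[2,0,3,0,2,1,0,1,2,0,0,0,4,1,2,0]
Step 15: insert a at [3, 7, 10] -> counters=[2,0,3,1,2,1,0,2,2,0,1,0,4,1,2,0]
Query xqb: check counters[2]=3 counters[8]=2 counters[9]=0 -> no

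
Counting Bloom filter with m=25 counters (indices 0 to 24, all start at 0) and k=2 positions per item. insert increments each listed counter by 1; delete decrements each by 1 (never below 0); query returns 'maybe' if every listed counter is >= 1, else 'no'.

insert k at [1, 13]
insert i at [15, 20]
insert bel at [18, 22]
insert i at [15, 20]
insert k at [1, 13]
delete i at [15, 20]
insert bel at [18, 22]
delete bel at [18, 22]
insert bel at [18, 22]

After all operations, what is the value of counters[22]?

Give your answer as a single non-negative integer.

Step 1: insert k at [1, 13] -> counters=[0,1,0,0,0,0,0,0,0,0,0,0,0,1,0,0,0,0,0,0,0,0,0,0,0]
Step 2: insert i at [15, 20] -> counters=[0,1,0,0,0,0,0,0,0,0,0,0,0,1,0,1,0,0,0,0,1,0,0,0,0]
Step 3: insert bel at [18, 22] -> counters=[0,1,0,0,0,0,0,0,0,0,0,0,0,1,0,1,0,0,1,0,1,0,1,0,0]
Step 4: insert i at [15, 20] -> counters=[0,1,0,0,0,0,0,0,0,0,0,0,0,1,0,2,0,0,1,0,2,0,1,0,0]
Step 5: insert k at [1, 13] -> counters=[0,2,0,0,0,0,0,0,0,0,0,0,0,2,0,2,0,0,1,0,2,0,1,0,0]
Step 6: delete i at [15, 20] -> counters=[0,2,0,0,0,0,0,0,0,0,0,0,0,2,0,1,0,0,1,0,1,0,1,0,0]
Step 7: insert bel at [18, 22] -> counters=[0,2,0,0,0,0,0,0,0,0,0,0,0,2,0,1,0,0,2,0,1,0,2,0,0]
Step 8: delete bel at [18, 22] -> counters=[0,2,0,0,0,0,0,0,0,0,0,0,0,2,0,1,0,0,1,0,1,0,1,0,0]
Step 9: insert bel at [18, 22] -> counters=[0,2,0,0,0,0,0,0,0,0,0,0,0,2,0,1,0,0,2,0,1,0,2,0,0]
Final counters=[0,2,0,0,0,0,0,0,0,0,0,0,0,2,0,1,0,0,2,0,1,0,2,0,0] -> counters[22]=2

Answer: 2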